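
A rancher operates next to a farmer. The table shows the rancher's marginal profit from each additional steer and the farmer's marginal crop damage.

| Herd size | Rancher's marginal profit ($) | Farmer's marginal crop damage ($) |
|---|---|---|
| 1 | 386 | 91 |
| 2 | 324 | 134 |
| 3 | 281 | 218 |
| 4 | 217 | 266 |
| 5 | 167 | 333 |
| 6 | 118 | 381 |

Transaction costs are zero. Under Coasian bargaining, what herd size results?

3

Bargaining reaches the level where marginal profit last exceeds marginal crop damage.
That holds through level 3 (281 ≥ 218) but not at 4 (217 < 266).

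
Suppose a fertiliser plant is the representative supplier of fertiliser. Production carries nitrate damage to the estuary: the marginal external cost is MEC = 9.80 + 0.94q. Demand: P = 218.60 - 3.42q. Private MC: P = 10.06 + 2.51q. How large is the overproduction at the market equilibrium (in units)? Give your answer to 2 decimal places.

Market equilibrium (private): 10.06 + 2.51q = 218.60 - 3.42q → q_m = 35.1669.
Social marginal cost = private MC + MEC = 19.86 + 3.45q.
Set SMC = demand: 19.86 + 3.45q = 218.60 - 3.42q → q* = 28.9287.
Gap = |35.1669 − 28.9287| = 6.2382.

6.24 units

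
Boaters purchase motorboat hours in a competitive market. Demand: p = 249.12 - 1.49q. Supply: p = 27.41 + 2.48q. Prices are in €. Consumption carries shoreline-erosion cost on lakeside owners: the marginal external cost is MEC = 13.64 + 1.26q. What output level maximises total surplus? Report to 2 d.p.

q* = 39.78

Social marginal benefit = demand − MEC = 235.48 - 2.75q.
Set SMB = MC: 235.48 - 2.75q = 27.41 + 2.48q → q* = 39.7839.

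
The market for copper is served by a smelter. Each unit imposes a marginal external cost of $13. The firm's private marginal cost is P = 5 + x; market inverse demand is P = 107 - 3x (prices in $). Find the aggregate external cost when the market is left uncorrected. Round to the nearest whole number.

Market equilibrium (private): 5 + x = 107 - 3x → x_m = 25.5000.
Total external cost = MEC × x_m = 13 × 25.5000 = 331.5000.

$332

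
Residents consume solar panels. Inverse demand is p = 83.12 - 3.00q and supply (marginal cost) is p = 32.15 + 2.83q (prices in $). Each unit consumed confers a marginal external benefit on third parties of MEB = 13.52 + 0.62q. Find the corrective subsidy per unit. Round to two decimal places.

subsidy = $21.19 per unit

Social marginal benefit = demand + MEB = 96.64 - 2.38q.
Set SMB = MC: 96.64 - 2.38q = 32.15 + 2.83q → q* = 12.3781.
The Pigouvian subsidy equals MEB at q*: 13.52 + 0.62×12.3781 = 21.1944.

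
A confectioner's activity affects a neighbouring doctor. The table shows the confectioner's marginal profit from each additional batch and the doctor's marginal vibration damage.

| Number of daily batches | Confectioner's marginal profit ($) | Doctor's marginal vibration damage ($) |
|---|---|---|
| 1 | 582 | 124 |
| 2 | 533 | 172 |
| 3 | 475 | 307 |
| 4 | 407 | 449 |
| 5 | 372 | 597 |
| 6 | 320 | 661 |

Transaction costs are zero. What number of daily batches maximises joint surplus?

Bargaining reaches the level where marginal profit last exceeds marginal vibration damage.
That holds through level 3 (475 ≥ 307) but not at 4 (407 < 449).

3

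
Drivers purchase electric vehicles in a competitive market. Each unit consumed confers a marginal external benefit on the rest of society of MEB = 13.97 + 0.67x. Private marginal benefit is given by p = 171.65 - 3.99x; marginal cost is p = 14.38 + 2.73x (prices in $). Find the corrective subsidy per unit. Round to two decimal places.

subsidy = $32.93 per unit

Social marginal benefit = demand + MEB = 185.62 - 3.32x.
Set SMB = MC: 185.62 - 3.32x = 14.38 + 2.73x → x* = 28.3041.
The Pigouvian subsidy equals MEB at x*: 13.97 + 0.67×28.3041 = 32.9337.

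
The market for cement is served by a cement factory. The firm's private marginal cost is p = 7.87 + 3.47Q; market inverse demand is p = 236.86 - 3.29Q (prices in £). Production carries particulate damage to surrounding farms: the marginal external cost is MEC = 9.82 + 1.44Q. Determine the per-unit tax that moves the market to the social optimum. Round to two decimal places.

tax = £48.31 per unit

Social marginal cost = private MC + MEC = 17.69 + 4.91Q.
Set SMC = demand: 17.69 + 4.91Q = 236.86 - 3.29Q → Q* = 26.7280.
The Pigouvian tax equals MEC at Q*: 9.82 + 1.44×26.7280 = 48.3083.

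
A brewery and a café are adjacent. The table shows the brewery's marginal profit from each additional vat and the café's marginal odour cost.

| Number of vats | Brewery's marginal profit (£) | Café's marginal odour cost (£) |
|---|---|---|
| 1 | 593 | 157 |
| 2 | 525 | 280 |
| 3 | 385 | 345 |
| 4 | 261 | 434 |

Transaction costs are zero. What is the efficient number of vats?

3

Bargaining reaches the level where marginal profit last exceeds marginal odour cost.
That holds through level 3 (385 ≥ 345) but not at 4 (261 < 434).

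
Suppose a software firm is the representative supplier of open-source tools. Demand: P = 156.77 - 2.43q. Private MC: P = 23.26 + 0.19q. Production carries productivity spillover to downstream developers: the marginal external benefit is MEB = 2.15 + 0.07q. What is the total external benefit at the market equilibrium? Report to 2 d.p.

Market equilibrium (private): 23.26 + 0.19q = 156.77 - 2.43q → q_m = 50.9580.
Total external benefit = ∫₀^{q_m} (2.15 + 0.07q) dq = 2.15×50.9580 + ½×0.07×50.9580² = 200.4448.

200.44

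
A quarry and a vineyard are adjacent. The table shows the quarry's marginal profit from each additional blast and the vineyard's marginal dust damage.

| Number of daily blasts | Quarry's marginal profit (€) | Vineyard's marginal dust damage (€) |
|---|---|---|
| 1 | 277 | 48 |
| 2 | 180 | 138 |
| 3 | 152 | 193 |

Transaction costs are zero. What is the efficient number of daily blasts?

2

Bargaining reaches the level where marginal profit last exceeds marginal dust damage.
That holds through level 2 (180 ≥ 138) but not at 3 (152 < 193).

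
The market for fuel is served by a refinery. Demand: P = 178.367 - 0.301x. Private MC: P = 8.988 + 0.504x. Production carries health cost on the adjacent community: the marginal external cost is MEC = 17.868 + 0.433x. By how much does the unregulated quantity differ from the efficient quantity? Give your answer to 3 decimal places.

Market equilibrium (private): 8.988 + 0.504x = 178.367 - 0.301x → x_m = 210.4087.
Social marginal cost = private MC + MEC = 26.856 + 0.937x.
Set SMC = demand: 26.856 + 0.937x = 178.367 - 0.301x → x* = 122.3837.
Gap = |210.4087 − 122.3837| = 88.0250.

88.025 units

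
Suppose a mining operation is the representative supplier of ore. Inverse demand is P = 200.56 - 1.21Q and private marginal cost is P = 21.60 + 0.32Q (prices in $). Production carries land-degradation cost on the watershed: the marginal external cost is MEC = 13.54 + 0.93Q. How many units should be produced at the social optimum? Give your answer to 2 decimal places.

Social marginal cost = private MC + MEC = 35.14 + 1.25Q.
Set SMC = demand: 35.14 + 1.25Q = 200.56 - 1.21Q → Q* = 67.2439.

Q* = 67.24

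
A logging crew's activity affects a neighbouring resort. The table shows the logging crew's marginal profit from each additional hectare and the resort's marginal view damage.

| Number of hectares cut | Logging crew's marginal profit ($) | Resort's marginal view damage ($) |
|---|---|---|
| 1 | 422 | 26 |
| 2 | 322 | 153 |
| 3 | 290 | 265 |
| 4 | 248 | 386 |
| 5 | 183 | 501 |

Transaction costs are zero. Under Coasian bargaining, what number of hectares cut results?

3

Bargaining reaches the level where marginal profit last exceeds marginal view damage.
That holds through level 3 (290 ≥ 265) but not at 4 (248 < 386).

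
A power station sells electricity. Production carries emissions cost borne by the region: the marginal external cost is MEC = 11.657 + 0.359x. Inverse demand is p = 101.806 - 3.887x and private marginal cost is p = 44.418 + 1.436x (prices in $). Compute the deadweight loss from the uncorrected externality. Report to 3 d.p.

DWL = $21.216

Market equilibrium (private): 44.418 + 1.436x = 101.806 - 3.887x → x_m = 10.7811.
Social marginal cost = private MC + MEC = 56.075 + 1.795x.
Set SMC = demand: 56.075 + 1.795x = 101.806 - 3.887x → x* = 8.0484.
Between x* and x_m the wedge SMC − demand runs linearly from 0 to MEC(x_m), so the loss is a triangle.
DWL = ½ × 2.7327 × 15.5274 = 21.2159.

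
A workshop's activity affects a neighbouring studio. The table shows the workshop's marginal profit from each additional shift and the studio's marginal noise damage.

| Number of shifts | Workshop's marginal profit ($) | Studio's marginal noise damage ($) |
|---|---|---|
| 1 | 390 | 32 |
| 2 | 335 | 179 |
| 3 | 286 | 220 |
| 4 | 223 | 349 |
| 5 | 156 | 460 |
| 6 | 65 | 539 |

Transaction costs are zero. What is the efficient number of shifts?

Bargaining reaches the level where marginal profit last exceeds marginal noise damage.
That holds through level 3 (286 ≥ 220) but not at 4 (223 < 349).

3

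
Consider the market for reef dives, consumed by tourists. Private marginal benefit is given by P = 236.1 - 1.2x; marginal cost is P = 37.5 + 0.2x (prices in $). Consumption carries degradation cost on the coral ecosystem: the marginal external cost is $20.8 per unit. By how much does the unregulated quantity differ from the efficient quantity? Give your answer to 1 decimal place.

14.9 units

Market equilibrium (private): 37.5 + 0.2x = 236.1 - 1.2x → x_m = 141.8571.
Social marginal benefit = demand − MEC = 215.3 - 1.2x.
Set SMB = MC: 215.3 - 1.2x = 37.5 + 0.2x → x* = 127.0000.
Gap = |141.8571 − 127.0000| = 14.8571.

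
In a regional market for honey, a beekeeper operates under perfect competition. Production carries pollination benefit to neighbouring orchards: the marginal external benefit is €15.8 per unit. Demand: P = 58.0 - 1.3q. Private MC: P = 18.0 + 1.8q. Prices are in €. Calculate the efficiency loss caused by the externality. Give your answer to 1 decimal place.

Market equilibrium (private): 18.0 + 1.8q = 58.0 - 1.3q → q_m = 12.9032.
Social marginal cost = private MC − MEB = 2.2 + 1.8q.
Set SMC = demand: 2.2 + 1.8q = 58.0 - 1.3q → q* = 18.0000.
Between q* and q_m the wedge demand − SMC runs linearly from 0 to MEB(q_m), so the loss is a triangle.
DWL = ½ × 5.0968 × 15.8000 = 40.2647.

DWL = €40.3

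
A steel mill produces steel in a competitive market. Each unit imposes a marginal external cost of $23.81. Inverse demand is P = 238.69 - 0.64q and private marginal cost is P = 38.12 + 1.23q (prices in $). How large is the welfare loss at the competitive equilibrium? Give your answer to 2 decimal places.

Market equilibrium (private): 38.12 + 1.23q = 238.69 - 0.64q → q_m = 107.2567.
Social marginal cost = private MC + MEC = 61.93 + 1.23q.
Set SMC = demand: 61.93 + 1.23q = 238.69 - 0.64q → q* = 94.5241.
The welfare-loss triangle has base |q_m − q*| and height MEC(q_m) (the vertical gap between SMC and demand is zero at q* and MEC at q_m).
DWL = ½ × 12.7326 × 23.8100 = 151.5816.

DWL = $151.58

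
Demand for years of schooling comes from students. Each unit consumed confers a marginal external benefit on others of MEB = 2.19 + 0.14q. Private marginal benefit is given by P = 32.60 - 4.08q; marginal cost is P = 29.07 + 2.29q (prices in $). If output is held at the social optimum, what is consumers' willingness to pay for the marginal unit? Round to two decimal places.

Social marginal benefit = demand + MEB = 34.79 - 3.94q.
Set SMB = MC: 34.79 - 3.94q = 29.07 + 2.29q → q* = 0.9181.
Consumer price on the demand curve at q*: 32.60 − 4.08×0.9181 = 28.8542.

P = $28.85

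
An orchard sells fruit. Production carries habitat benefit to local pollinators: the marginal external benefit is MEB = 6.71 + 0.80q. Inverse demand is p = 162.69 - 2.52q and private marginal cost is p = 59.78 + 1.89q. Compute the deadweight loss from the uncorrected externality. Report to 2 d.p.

Market equilibrium (private): 59.78 + 1.89q = 162.69 - 2.52q → q_m = 23.3356.
Social marginal cost = private MC − MEB = 53.07 + 1.09q.
Set SMC = demand: 53.07 + 1.09q = 162.69 - 2.52q → q* = 30.3657.
The welfare-loss triangle has base |q_m − q*| and height MEB(q_m) (the vertical gap between SMC and demand is zero at q* and MEB at q_m).
DWL = ½ × 7.0301 × 25.3785 = 89.2067.

DWL = 89.21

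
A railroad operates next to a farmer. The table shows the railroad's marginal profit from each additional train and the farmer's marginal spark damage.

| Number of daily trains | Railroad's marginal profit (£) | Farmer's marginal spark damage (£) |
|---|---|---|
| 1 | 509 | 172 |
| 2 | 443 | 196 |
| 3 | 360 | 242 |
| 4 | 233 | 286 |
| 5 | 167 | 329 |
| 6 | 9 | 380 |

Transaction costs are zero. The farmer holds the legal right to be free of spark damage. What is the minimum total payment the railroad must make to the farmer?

Efficient level: marginal profit ≥ marginal spark damage through level 3, so k* = 3.
With the farmer holding the right, the railroad must at least compensate total damage at k*: 172 + 196 + 242 = 610.

£610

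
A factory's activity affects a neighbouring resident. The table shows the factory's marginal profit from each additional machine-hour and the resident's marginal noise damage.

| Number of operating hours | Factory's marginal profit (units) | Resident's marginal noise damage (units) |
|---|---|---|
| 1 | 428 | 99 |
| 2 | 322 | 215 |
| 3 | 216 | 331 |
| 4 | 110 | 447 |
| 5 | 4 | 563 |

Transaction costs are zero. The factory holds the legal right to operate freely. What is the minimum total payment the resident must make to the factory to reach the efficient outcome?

Left alone the factory would choose level 5 (marginal profit stays positive).
Efficient level: k* = 2 (marginal profit ≥ marginal noise damage through 2).
The resident must at least cover the factory's forgone profit from cutting 5→2: 216 + 110 + 4 = 330.

330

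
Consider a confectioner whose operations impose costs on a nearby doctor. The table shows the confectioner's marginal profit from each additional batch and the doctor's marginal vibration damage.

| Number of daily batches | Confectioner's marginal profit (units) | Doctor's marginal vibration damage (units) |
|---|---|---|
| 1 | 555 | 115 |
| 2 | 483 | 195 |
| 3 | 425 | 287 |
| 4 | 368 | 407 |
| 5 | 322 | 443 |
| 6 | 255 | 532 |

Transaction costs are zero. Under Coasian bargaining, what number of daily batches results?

3

Bargaining reaches the level where marginal profit last exceeds marginal vibration damage.
That holds through level 3 (425 ≥ 287) but not at 4 (368 < 407).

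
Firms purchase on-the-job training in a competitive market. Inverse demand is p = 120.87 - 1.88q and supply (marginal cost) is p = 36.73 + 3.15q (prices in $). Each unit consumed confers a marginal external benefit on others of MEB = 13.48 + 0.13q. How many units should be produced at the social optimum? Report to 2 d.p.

q* = 19.92

Social marginal benefit = demand + MEB = 134.35 - 1.75q.
Set SMB = MC: 134.35 - 1.75q = 36.73 + 3.15q → q* = 19.9224.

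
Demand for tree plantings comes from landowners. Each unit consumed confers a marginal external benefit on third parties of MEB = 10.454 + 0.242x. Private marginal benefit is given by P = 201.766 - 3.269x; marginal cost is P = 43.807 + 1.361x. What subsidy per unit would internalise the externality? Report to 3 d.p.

Social marginal benefit = demand + MEB = 212.220 - 3.027x.
Set SMB = MC: 212.220 - 3.027x = 43.807 + 1.361x → x* = 38.3804.
The Pigouvian subsidy equals MEB at x*: 10.454 + 0.242×38.3804 = 19.7421.

subsidy = 19.742 per unit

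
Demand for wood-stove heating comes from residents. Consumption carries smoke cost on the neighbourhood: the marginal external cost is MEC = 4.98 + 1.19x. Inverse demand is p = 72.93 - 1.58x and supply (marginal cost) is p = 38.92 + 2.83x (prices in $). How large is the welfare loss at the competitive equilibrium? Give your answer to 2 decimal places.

DWL = $17.90

Market equilibrium (private): 38.92 + 2.83x = 72.93 - 1.58x → x_m = 7.7120.
Social marginal benefit = demand − MEC = 67.95 - 2.77x.
Set SMB = MC: 67.95 - 2.77x = 38.92 + 2.83x → x* = 5.1839.
The welfare-loss triangle has base |x_m − x*| and height MEC(x_m) (the vertical gap between SMB and MC is zero at x* and MEC at x_m).
DWL = ½ × 2.5281 × 14.1573 = 17.8955.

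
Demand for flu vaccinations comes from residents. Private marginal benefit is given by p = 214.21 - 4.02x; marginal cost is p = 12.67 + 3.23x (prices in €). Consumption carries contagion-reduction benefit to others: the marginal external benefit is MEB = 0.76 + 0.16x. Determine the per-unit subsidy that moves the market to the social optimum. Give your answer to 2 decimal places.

subsidy = €5.33 per unit

Social marginal benefit = demand + MEB = 214.97 - 3.86x.
Set SMB = MC: 214.97 - 3.86x = 12.67 + 3.23x → x* = 28.5331.
The Pigouvian subsidy equals MEB at x*: 0.76 + 0.16×28.5331 = 5.3253.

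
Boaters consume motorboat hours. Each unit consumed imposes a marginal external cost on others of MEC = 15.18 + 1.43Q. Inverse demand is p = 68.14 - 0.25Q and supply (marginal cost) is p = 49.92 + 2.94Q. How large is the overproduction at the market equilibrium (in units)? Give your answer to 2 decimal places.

5.05 units

Market equilibrium (private): 49.92 + 2.94Q = 68.14 - 0.25Q → Q_m = 5.7116.
Social marginal benefit = demand − MEC = 52.96 - 1.68Q.
Set SMB = MC: 52.96 - 1.68Q = 49.92 + 2.94Q → Q* = 0.6580.
Gap = |5.7116 − 0.6580| = 5.0536.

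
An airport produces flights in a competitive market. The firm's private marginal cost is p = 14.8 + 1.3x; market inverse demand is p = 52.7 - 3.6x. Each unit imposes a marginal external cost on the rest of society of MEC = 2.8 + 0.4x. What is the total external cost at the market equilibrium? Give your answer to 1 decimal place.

Market equilibrium (private): 14.8 + 1.3x = 52.7 - 3.6x → x_m = 7.7347.
Total external cost = ∫₀^{x_m} (2.8 + 0.4x) dx = 2.8×7.7347 + ½×0.4×7.7347² = 33.6223.

33.6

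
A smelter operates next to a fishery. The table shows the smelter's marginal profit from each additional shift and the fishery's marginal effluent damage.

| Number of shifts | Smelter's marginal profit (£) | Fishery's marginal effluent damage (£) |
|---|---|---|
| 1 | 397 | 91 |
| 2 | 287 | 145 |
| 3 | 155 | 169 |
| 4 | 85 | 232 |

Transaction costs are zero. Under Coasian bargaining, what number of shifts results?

2

Bargaining reaches the level where marginal profit last exceeds marginal effluent damage.
That holds through level 2 (287 ≥ 145) but not at 3 (155 < 169).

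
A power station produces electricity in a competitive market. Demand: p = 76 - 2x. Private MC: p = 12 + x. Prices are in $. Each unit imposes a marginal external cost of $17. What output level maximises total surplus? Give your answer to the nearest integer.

Social marginal cost = private MC + MEC = 29 + x.
Set SMC = demand: 29 + x = 76 - 2x → x* = 15.6667.

x* = 16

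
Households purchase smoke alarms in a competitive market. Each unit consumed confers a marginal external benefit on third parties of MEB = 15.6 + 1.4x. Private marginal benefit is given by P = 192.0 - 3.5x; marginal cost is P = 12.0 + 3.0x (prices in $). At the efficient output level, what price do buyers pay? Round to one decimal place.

P = $57.8

Social marginal benefit = demand + MEB = 207.6 - 2.1x.
Set SMB = MC: 207.6 - 2.1x = 12.0 + 3.0x → x* = 38.3529.
Consumer price on the demand curve at x*: 192.0 − 3.5×38.3529 = 57.7649.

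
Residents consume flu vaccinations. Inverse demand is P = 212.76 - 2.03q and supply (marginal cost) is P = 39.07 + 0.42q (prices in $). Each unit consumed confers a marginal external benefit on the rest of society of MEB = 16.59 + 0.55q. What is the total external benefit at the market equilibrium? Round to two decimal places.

$2558.26

Market equilibrium (private): 39.07 + 0.42q = 212.76 - 2.03q → q_m = 70.8939.
Total external benefit = ∫₀^{q_m} (16.59 + 0.55q) dq = 16.59×70.8939 + ½×0.55×70.8939² = 2558.2647.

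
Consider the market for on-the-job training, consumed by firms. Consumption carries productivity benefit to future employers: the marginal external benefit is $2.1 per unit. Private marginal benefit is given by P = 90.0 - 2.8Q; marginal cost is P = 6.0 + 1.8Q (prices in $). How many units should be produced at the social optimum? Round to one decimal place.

Social marginal benefit = demand + MEB = 92.1 - 2.8Q.
Set SMB = MC: 92.1 - 2.8Q = 6.0 + 1.8Q → Q* = 18.7174.

Q* = 18.7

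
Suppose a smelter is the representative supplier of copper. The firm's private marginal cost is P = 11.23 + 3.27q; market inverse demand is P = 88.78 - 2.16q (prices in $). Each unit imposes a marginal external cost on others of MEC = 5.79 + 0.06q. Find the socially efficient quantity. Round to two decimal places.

q* = 13.07

Social marginal cost = private MC + MEC = 17.02 + 3.33q.
Set SMC = demand: 17.02 + 3.33q = 88.78 - 2.16q → q* = 13.0710.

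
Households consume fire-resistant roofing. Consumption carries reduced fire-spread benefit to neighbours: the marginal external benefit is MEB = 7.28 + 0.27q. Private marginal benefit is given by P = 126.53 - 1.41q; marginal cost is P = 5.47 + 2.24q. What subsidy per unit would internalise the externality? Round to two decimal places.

subsidy = 17.53 per unit

Social marginal benefit = demand + MEB = 133.81 - 1.14q.
Set SMB = MC: 133.81 - 1.14q = 5.47 + 2.24q → q* = 37.9704.
The Pigouvian subsidy equals MEB at q*: 7.28 + 0.27×37.9704 = 17.5320.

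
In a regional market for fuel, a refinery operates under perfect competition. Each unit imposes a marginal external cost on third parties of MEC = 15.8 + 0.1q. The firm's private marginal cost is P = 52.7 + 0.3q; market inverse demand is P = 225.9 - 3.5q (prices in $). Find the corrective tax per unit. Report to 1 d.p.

Social marginal cost = private MC + MEC = 68.5 + 0.4q.
Set SMC = demand: 68.5 + 0.4q = 225.9 - 3.5q → q* = 40.3590.
The Pigouvian tax equals MEC at q*: 15.8 + 0.1×40.3590 = 19.8359.

tax = $19.8 per unit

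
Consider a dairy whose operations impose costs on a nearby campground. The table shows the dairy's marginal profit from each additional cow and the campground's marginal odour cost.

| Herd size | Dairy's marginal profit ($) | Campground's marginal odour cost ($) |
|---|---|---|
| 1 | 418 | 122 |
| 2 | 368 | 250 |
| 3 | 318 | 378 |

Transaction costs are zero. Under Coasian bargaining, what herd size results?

2

Bargaining reaches the level where marginal profit last exceeds marginal odour cost.
That holds through level 2 (368 ≥ 250) but not at 3 (318 < 378).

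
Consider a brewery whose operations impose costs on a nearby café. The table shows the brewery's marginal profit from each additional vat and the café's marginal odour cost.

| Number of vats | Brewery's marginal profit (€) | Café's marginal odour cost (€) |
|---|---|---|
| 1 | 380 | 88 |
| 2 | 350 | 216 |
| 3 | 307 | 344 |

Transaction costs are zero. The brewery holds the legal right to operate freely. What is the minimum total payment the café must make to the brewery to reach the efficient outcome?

€307

Left alone the brewery would choose level 3 (marginal profit stays positive).
Efficient level: k* = 2 (marginal profit ≥ marginal odour cost through 2).
The café must at least cover the brewery's forgone profit from cutting 3→2: 307 = 307.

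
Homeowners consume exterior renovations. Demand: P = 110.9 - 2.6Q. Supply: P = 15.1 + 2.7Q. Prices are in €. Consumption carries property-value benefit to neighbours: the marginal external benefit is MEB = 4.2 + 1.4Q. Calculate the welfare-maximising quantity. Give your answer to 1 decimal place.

Q* = 25.6

Social marginal benefit = demand + MEB = 115.1 - 1.2Q.
Set SMB = MC: 115.1 - 1.2Q = 15.1 + 2.7Q → Q* = 25.6410.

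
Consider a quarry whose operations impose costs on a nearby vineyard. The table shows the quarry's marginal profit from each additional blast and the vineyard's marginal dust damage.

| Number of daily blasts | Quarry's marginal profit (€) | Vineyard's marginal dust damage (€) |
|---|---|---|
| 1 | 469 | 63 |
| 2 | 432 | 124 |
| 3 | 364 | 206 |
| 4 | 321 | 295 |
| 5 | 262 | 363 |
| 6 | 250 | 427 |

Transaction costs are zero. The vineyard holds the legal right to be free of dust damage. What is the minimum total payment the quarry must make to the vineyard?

Efficient level: marginal profit ≥ marginal dust damage through level 4, so k* = 4.
With the vineyard holding the right, the quarry must at least compensate total damage at k*: 63 + 124 + 206 + 295 = 688.

€688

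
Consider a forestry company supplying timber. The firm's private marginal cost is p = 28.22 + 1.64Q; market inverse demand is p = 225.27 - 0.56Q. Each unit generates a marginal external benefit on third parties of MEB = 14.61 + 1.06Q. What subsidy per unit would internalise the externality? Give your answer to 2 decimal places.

subsidy = 211.42 per unit

Social marginal cost = private MC − MEB = 13.61 + 0.58Q.
Set SMC = demand: 13.61 + 0.58Q = 225.27 - 0.56Q → Q* = 185.6667.
The Pigouvian subsidy equals MEB at Q*: 14.61 + 1.06×185.6667 = 211.4167.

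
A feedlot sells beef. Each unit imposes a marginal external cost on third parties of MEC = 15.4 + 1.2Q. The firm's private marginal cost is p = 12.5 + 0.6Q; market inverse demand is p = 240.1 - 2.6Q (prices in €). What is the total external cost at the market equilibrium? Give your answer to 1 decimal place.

Market equilibrium (private): 12.5 + 0.6Q = 240.1 - 2.6Q → Q_m = 71.1250.
Total external cost = ∫₀^{Q_m} (15.4 + 1.2Q) dQ = 15.4×71.1250 + ½×1.2×71.1250² = 4130.5844.

€4130.6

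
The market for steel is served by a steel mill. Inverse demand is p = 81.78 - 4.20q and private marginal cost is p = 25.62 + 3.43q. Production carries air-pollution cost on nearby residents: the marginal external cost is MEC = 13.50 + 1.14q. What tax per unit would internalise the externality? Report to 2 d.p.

Social marginal cost = private MC + MEC = 39.12 + 4.57q.
Set SMC = demand: 39.12 + 4.57q = 81.78 - 4.20q → q* = 4.8643.
The Pigouvian tax equals MEC at q*: 13.50 + 1.14×4.8643 = 19.0453.

tax = 19.05 per unit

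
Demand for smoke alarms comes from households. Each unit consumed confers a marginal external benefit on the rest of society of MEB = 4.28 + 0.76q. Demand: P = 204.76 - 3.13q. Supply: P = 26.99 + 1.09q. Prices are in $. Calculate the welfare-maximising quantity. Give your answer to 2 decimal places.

Social marginal benefit = demand + MEB = 209.04 - 2.37q.
Set SMB = MC: 209.04 - 2.37q = 26.99 + 1.09q → q* = 52.6156.

q* = 52.62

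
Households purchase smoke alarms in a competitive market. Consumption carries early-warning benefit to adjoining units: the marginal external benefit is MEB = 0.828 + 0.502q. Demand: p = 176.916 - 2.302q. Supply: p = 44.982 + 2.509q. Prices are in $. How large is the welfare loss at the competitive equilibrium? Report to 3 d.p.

DWL = $24.716

Market equilibrium (private): 44.982 + 2.509q = 176.916 - 2.302q → q_m = 27.4234.
Social marginal benefit = demand + MEB = 177.744 - 1.800q.
Set SMB = MC: 177.744 - 1.800q = 44.982 + 2.509q → q* = 30.8104.
Between q* and q_m the wedge SMB − MC runs linearly from 0 to MEB(q_m), so the loss is a triangle.
DWL = ½ × 3.3870 × 14.5945 = 24.7158.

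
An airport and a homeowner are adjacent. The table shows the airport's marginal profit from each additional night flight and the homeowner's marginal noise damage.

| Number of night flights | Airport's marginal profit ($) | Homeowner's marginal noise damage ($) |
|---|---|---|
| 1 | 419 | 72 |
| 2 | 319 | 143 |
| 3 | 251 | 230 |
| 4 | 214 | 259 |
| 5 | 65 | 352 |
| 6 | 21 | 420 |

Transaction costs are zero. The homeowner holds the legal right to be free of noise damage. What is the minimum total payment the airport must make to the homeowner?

Efficient level: marginal profit ≥ marginal noise damage through level 3, so k* = 3.
With the homeowner holding the right, the airport must at least compensate total damage at k*: 72 + 143 + 230 = 445.

$445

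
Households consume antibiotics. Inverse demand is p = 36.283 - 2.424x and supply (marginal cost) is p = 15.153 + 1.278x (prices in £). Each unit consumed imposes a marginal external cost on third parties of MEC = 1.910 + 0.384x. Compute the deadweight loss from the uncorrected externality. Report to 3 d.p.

Market equilibrium (private): 15.153 + 1.278x = 36.283 - 2.424x → x_m = 5.7077.
Social marginal benefit = demand − MEC = 34.373 - 2.808x.
Set SMB = MC: 34.373 - 2.808x = 15.153 + 1.278x → x* = 4.7039.
The welfare-loss triangle has base |x_m − x*| and height MEC(x_m) (the vertical gap between SMB and MC is zero at x* and MEC at x_m).
DWL = ½ × 1.0038 × 4.1018 = 2.0587.

DWL = £2.059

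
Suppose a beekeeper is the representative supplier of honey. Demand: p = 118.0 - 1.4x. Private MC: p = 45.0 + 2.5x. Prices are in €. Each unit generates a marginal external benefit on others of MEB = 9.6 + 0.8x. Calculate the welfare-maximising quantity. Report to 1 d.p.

Social marginal cost = private MC − MEB = 35.4 + 1.7x.
Set SMC = demand: 35.4 + 1.7x = 118.0 - 1.4x → x* = 26.6452.

x* = 26.6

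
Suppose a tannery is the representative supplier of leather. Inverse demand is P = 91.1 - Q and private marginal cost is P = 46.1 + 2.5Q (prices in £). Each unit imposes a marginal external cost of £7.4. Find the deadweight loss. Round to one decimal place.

Market equilibrium (private): 46.1 + 2.5Q = 91.1 - Q → Q_m = 12.8571.
Social marginal cost = private MC + MEC = 53.5 + 2.5Q.
Set SMC = demand: 53.5 + 2.5Q = 91.1 - Q → Q* = 10.7429.
Height of the DWL triangle at Q_m is SMC(Q_m) − demand(Q_m) = MEC(Q_m) = 7.4000.
DWL = ½ × 2.1142 × 7.4000 = 7.8225.

DWL = £7.8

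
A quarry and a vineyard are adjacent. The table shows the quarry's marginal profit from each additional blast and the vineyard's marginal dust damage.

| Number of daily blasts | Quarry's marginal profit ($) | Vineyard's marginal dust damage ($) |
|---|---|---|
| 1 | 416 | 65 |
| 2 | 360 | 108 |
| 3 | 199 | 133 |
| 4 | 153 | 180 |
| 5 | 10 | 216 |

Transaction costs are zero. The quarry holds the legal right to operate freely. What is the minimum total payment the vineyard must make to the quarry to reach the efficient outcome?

$163

Left alone the quarry would choose level 5 (marginal profit stays positive).
Efficient level: k* = 3 (marginal profit ≥ marginal dust damage through 3).
The vineyard must at least cover the quarry's forgone profit from cutting 5→3: 153 + 10 = 163.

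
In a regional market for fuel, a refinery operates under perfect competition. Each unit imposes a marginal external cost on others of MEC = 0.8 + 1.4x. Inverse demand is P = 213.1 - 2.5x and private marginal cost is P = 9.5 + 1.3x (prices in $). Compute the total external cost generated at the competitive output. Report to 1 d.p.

$2052.4

Market equilibrium (private): 9.5 + 1.3x = 213.1 - 2.5x → x_m = 53.5789.
Total external cost = ∫₀^{x_m} (0.8 + 1.4x) dx = 0.8×53.5789 + ½×1.4×53.5789² = 2052.3521.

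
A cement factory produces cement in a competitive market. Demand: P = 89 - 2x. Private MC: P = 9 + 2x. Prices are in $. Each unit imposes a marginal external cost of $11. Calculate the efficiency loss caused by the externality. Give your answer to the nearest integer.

Market equilibrium (private): 9 + 2x = 89 - 2x → x_m = 20.0000.
Social marginal cost = private MC + MEC = 20 + 2x.
Set SMC = demand: 20 + 2x = 89 - 2x → x* = 17.2500.
The loss is the area between SMC and demand from x* to x_m; with linear curves that's a triangle of height MEC(x_m).
DWL = ½ × 2.7500 × 11.0000 = 15.1250.

DWL = $15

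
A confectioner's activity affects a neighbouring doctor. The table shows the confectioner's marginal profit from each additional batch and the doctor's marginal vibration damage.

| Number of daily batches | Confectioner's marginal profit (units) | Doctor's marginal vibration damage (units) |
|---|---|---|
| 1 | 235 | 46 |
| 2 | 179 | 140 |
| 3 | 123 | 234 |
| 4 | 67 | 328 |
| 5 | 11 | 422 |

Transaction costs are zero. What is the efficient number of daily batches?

2

Bargaining reaches the level where marginal profit last exceeds marginal vibration damage.
That holds through level 2 (179 ≥ 140) but not at 3 (123 < 234).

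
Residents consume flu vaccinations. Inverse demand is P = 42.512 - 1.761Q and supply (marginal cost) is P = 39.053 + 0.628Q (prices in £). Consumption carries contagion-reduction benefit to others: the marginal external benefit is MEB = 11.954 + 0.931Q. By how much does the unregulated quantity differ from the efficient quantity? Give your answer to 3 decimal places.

9.123 units

Market equilibrium (private): 39.053 + 0.628Q = 42.512 - 1.761Q → Q_m = 1.4479.
Social marginal benefit = demand + MEB = 54.466 - 0.830Q.
Set SMB = MC: 54.466 - 0.830Q = 39.053 + 0.628Q → Q* = 10.5713.
Gap = |1.4479 − 10.5713| = 9.1234.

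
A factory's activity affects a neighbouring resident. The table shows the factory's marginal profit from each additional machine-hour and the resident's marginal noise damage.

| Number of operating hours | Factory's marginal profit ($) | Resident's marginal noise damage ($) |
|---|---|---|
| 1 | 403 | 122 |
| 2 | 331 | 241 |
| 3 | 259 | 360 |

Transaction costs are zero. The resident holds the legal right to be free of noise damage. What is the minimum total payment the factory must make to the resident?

Efficient level: marginal profit ≥ marginal noise damage through level 2, so k* = 2.
With the resident holding the right, the factory must at least compensate total damage at k*: 122 + 241 = 363.

$363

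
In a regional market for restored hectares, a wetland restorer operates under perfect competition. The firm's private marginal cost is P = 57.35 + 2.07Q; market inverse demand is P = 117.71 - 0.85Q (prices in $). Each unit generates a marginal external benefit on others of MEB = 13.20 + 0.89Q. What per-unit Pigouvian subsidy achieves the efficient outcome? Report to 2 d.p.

Social marginal cost = private MC − MEB = 44.15 + 1.18Q.
Set SMC = demand: 44.15 + 1.18Q = 117.71 - 0.85Q → Q* = 36.2365.
The Pigouvian subsidy equals MEB at Q*: 13.20 + 0.89×36.2365 = 45.4505.

subsidy = $45.45 per unit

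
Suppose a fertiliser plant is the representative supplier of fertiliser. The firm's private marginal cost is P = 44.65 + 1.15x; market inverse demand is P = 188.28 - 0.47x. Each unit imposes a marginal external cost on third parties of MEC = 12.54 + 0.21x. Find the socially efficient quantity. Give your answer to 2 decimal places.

x* = 71.63

Social marginal cost = private MC + MEC = 57.19 + 1.36x.
Set SMC = demand: 57.19 + 1.36x = 188.28 - 0.47x → x* = 71.6339.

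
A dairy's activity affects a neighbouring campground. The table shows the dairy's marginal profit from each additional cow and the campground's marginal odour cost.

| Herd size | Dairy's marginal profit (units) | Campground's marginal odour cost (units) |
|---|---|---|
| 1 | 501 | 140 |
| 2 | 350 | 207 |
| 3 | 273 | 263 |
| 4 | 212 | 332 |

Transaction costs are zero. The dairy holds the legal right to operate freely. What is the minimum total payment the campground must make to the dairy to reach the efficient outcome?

Left alone the dairy would choose level 4 (marginal profit stays positive).
Efficient level: k* = 3 (marginal profit ≥ marginal odour cost through 3).
The campground must at least cover the dairy's forgone profit from cutting 4→3: 212 = 212.

212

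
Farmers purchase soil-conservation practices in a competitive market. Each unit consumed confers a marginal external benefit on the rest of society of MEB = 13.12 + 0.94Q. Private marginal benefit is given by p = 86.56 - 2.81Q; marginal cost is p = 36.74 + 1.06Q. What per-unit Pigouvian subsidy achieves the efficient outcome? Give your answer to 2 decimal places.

subsidy = 33.31 per unit

Social marginal benefit = demand + MEB = 99.68 - 1.87Q.
Set SMB = MC: 99.68 - 1.87Q = 36.74 + 1.06Q → Q* = 21.4812.
The Pigouvian subsidy equals MEB at Q*: 13.12 + 0.94×21.4812 = 33.3123.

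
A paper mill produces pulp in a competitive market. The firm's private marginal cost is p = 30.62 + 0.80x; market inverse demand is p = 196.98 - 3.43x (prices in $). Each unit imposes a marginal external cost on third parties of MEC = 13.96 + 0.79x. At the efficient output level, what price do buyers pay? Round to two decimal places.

P = $92.85

Social marginal cost = private MC + MEC = 44.58 + 1.59x.
Set SMC = demand: 44.58 + 1.59x = 196.98 - 3.43x → x* = 30.3586.
Consumer price on the demand curve at x*: 196.98 − 3.43×30.3586 = 92.8500.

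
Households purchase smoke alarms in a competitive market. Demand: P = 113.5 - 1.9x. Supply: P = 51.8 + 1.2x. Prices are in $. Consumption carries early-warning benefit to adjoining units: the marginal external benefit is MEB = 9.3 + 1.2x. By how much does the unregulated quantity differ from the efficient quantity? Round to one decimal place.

Market equilibrium (private): 51.8 + 1.2x = 113.5 - 1.9x → x_m = 19.9032.
Social marginal benefit = demand + MEB = 122.8 - 0.7x.
Set SMB = MC: 122.8 - 0.7x = 51.8 + 1.2x → x* = 37.3684.
Gap = |19.9032 − 37.3684| = 17.4652.

17.5 units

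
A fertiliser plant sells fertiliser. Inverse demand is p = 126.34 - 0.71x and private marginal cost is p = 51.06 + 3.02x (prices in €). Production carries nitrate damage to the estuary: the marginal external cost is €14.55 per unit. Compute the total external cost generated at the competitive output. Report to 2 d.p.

Market equilibrium (private): 51.06 + 3.02x = 126.34 - 0.71x → x_m = 20.1823.
Total external cost = MEC × x_m = 14.55 × 20.1823 = 293.6525.

€293.65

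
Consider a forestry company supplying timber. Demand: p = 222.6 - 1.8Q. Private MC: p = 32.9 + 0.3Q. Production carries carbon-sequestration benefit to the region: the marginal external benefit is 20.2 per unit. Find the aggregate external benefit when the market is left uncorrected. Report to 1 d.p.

Market equilibrium (private): 32.9 + 0.3Q = 222.6 - 1.8Q → Q_m = 90.3333.
Total external benefit = MEB × Q_m = 20.2 × 90.3333 = 1824.7327.

1824.7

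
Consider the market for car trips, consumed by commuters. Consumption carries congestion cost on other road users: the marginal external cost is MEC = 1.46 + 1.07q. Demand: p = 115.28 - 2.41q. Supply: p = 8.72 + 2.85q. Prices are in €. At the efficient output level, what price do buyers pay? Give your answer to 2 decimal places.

Social marginal benefit = demand − MEC = 113.82 - 3.48q.
Set SMB = MC: 113.82 - 3.48q = 8.72 + 2.85q → q* = 16.6035.
Consumer price on the demand curve at q*: 115.28 − 2.41×16.6035 = 75.2656.

P = €75.27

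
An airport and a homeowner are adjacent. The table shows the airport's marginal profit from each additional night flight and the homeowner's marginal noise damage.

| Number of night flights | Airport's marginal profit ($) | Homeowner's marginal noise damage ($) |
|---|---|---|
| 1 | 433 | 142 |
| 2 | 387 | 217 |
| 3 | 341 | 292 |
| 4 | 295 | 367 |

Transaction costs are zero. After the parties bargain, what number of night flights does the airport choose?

Bargaining reaches the level where marginal profit last exceeds marginal noise damage.
That holds through level 3 (341 ≥ 292) but not at 4 (295 < 367).

3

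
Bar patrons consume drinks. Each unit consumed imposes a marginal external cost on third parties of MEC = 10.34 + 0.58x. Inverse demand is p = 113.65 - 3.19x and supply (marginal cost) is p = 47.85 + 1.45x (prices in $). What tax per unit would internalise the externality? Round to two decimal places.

tax = $16.50 per unit

Social marginal benefit = demand − MEC = 103.31 - 3.77x.
Set SMB = MC: 103.31 - 3.77x = 47.85 + 1.45x → x* = 10.6245.
The Pigouvian tax equals MEC at x*: 10.34 + 0.58×10.6245 = 16.5022.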